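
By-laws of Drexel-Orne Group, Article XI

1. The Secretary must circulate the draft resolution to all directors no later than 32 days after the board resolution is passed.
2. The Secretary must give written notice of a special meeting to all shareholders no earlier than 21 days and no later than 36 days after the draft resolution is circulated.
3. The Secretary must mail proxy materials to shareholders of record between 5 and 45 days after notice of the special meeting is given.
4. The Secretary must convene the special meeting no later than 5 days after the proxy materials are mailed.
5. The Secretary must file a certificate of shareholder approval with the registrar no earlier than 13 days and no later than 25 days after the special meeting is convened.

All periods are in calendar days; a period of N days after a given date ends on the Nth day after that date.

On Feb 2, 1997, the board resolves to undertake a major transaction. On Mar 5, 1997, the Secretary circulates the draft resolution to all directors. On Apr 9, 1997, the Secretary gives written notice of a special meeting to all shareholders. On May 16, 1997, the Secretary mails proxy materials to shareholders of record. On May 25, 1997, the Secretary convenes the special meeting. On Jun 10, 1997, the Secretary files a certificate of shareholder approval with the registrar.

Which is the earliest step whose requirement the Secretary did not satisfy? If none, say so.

Step 4

(1) due by Feb 2, 1997 + 32 days = Mar 6, 1997; completed Mar 5, 1997, before the deadline.
(2) the permitted window runs from Mar 5, 1997 + 21 = Mar 26, 1997 to Mar 5, 1997 + 36 = Apr 10, 1997; Apr 9, 1997 falls inside that range.
(3) the permitted window runs from Apr 9, 1997 + 5 = Apr 14, 1997 to Apr 9, 1997 + 45 = May 24, 1997; done May 16, 1997, which is between those dates.
(4) due by May 16, 1997 + 5 days = May 21, 1997; May 25, 1997 misses that deadline by 4 days.
The analysis stops there.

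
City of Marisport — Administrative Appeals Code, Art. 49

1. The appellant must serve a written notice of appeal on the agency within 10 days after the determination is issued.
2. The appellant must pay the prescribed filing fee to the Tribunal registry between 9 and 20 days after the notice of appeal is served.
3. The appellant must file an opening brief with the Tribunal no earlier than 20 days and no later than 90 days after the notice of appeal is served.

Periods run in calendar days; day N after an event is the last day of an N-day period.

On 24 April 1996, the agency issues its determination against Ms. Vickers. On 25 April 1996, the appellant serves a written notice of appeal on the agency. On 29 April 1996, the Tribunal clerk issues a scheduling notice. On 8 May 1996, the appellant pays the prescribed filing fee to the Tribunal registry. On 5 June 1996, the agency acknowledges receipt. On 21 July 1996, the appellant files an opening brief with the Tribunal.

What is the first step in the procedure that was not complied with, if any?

None — every step was satisfied

Step 1 — counting 10 days from 24 April 1996 (when the determination is issued) gives a deadline of 4 May 1996; completed 25 April 1996, before the deadline.
Step 2 — 9 and 20 days from 25 April 1996 (when the notice of appeal is served) are 4 May 1996 and 15 May 1996 respectively; done 8 May 1996 — within the window.
Step 3 — 20 and 90 days from 25 April 1996 (when the notice of appeal is served) are 15 May 1996 and 24 July 1996 respectively; done 21 July 1996 — within the window.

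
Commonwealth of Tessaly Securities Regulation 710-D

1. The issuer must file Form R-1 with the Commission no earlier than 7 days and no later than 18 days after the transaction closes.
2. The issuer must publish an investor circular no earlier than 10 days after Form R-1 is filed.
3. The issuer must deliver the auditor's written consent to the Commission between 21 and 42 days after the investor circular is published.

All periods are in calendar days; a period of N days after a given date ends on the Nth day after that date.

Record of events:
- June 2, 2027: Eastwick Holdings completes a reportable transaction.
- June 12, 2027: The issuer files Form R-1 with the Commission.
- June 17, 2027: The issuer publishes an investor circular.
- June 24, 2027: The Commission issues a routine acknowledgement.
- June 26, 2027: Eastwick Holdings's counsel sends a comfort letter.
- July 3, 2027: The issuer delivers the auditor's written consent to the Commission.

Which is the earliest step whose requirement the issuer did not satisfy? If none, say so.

Step 1 — 7 and 18 days from June 2, 2027 (when the transaction closes) are June 9, 2027 and June 20, 2027 respectively; June 12, 2027 falls inside that range.
Step 2 — must wait 10 days from June 12, 2027 (when Form R-1 is filed), so not before June 22, 2027; June 17, 2027 is 5 days before the earliest permitted date.
The analysis stops there.

Step 2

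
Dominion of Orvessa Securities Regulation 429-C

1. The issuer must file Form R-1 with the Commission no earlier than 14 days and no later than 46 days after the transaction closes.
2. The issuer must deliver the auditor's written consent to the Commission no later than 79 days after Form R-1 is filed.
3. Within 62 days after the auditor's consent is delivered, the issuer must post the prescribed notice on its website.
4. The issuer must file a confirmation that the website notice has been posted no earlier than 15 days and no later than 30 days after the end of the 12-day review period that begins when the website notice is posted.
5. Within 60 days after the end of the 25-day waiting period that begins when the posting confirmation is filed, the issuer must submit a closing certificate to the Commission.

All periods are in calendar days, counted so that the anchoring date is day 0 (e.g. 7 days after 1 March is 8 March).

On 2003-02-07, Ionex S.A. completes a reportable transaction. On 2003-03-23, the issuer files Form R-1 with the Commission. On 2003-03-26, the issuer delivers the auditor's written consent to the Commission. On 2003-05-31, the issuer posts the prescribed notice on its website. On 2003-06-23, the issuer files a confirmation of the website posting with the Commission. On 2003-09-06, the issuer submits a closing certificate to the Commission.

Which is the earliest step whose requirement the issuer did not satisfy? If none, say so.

Step 3

(1) the permitted window runs from 2003-02-07 + 14 = 2003-02-21 to 2003-02-07 + 46 = 2003-03-25; 2003-03-23 falls inside that range.
(2) due by 2003-03-23 + 79 days = 2003-06-10; done 2003-03-26 — timely.
(3) due by 2003-03-26 + 62 days = 2003-05-27; done 2003-05-31 — 4 days late.
The analysis stops there.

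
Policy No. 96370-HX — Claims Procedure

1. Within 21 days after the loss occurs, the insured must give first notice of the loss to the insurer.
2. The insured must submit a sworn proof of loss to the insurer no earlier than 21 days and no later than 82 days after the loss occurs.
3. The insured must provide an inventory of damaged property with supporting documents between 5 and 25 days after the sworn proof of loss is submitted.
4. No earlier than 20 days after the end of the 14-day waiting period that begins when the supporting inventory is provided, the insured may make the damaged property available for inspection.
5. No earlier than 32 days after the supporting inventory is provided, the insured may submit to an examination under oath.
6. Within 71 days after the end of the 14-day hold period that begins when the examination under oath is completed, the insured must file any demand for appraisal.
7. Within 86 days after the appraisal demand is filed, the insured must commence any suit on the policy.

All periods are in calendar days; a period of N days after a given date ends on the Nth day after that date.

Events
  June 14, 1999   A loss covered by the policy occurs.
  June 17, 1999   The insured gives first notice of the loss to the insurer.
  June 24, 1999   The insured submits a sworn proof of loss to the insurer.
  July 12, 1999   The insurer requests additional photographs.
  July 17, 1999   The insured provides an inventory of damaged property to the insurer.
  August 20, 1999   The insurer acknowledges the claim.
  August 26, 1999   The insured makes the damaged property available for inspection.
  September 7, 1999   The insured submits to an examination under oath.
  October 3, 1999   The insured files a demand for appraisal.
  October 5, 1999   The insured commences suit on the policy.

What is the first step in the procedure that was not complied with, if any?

Step 2

Step 1 — counting 21 days from June 14, 1999 (when the loss occurs) gives a deadline of July 5, 1999; completed June 17, 1999, before the deadline.
Step 2 — 21 and 82 days from June 14, 1999 (when the loss occurs) are July 5, 1999 and September 4, 1999 respectively; June 24, 1999 is 11 days too early.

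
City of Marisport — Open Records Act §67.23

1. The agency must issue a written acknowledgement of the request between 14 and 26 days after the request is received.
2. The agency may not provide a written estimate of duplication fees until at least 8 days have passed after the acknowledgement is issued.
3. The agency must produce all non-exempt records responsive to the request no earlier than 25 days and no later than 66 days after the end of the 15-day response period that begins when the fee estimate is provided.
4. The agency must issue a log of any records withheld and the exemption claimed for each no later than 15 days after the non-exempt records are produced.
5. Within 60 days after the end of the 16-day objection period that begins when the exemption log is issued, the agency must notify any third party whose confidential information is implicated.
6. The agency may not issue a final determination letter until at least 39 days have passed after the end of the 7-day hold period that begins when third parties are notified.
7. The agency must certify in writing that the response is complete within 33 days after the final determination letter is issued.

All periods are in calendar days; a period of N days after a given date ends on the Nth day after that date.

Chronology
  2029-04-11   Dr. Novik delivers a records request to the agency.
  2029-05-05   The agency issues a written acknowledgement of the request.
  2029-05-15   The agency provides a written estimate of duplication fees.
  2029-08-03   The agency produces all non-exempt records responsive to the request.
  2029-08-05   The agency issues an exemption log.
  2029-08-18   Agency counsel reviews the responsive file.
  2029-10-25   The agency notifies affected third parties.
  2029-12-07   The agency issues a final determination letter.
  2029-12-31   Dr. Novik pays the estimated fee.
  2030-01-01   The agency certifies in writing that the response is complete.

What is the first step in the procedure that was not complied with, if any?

Step 1 — 14 and 26 days from 2029-04-11 (when the request is received) are 2029-04-25 and 2029-05-07 respectively; done 2029-05-05, which is between those dates.
Step 2 — must wait 8 days from 2029-05-05 (when the acknowledgement is issued), so not before 2029-05-13; done 2029-05-15, after the minimum wait.
Step 3 — 25 and 66 days from 2029-05-30 (end of the 15-day response period, which began when the fee estimate is provided on 2029-05-15) are 2029-06-24 and 2029-08-04 respectively; 2029-08-03 falls inside that range.
Step 4 — counting 15 days from 2029-08-03 (when the non-exempt records are produced) gives a deadline of 2029-08-18; completed 2029-08-05, before the deadline.
Step 5 — counting 60 days from 2029-08-21 (end of the 16-day objection period, which began when the exemption log is issued on 2029-08-05) gives a deadline of 2029-10-20; not done until 2029-10-25, 5 days after the deadline.
No need to go further; step 5 was not satisfied.

Step 5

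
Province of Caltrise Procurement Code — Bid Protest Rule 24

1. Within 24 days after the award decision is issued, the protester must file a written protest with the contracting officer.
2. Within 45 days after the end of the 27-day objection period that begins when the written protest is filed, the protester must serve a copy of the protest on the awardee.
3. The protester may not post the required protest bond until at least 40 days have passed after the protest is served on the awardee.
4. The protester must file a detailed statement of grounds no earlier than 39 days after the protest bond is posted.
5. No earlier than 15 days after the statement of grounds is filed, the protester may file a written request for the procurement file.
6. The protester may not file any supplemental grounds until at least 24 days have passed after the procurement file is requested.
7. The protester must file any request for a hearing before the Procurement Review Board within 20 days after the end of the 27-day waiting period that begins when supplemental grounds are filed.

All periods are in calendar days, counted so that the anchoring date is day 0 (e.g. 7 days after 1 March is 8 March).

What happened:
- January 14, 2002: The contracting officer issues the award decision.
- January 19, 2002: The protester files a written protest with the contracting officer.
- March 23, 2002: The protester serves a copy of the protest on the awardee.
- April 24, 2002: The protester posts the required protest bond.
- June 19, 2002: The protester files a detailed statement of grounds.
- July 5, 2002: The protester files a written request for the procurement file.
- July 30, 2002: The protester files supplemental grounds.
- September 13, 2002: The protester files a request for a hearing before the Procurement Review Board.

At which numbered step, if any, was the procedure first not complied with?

Step 1 — counting 24 days from January 14, 2002 (when the award decision is issued) gives a deadline of February 7, 2002; January 19, 2002 is within that limit.
Step 2 — counting 45 days from February 15, 2002 (end of the 27-day objection period, which began when the written protest is filed on January 19, 2002) gives a deadline of April 1, 2002; completed March 23, 2002, before the deadline.
Step 3 — must wait 40 days from March 23, 2002 (when the protest is served on the awardee), so not before May 2, 2002; done April 24, 2002 — 8 days too early.

Step 3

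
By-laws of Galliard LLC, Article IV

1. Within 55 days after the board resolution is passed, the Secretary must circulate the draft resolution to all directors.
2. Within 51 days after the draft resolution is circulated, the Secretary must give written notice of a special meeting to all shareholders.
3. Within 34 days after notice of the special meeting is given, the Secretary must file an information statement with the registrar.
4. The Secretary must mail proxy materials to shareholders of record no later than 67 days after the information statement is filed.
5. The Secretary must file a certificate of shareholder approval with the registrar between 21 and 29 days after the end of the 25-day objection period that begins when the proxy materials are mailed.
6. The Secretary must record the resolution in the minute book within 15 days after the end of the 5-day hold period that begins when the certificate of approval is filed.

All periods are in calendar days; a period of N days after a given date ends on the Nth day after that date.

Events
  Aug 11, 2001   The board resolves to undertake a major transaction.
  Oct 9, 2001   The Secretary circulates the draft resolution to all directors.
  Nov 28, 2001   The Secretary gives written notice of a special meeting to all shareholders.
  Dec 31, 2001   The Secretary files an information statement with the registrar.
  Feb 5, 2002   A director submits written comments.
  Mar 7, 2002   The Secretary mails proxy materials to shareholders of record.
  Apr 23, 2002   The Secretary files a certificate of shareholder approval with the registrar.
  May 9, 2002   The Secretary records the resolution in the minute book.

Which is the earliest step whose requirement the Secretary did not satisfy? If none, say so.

Step 1: 55 days after Aug 11, 2001 (when the board resolution is passed) is Oct 5, 2001; Oct 9, 2001 misses that deadline by 4 days.
Later steps need not be reached.

Step 1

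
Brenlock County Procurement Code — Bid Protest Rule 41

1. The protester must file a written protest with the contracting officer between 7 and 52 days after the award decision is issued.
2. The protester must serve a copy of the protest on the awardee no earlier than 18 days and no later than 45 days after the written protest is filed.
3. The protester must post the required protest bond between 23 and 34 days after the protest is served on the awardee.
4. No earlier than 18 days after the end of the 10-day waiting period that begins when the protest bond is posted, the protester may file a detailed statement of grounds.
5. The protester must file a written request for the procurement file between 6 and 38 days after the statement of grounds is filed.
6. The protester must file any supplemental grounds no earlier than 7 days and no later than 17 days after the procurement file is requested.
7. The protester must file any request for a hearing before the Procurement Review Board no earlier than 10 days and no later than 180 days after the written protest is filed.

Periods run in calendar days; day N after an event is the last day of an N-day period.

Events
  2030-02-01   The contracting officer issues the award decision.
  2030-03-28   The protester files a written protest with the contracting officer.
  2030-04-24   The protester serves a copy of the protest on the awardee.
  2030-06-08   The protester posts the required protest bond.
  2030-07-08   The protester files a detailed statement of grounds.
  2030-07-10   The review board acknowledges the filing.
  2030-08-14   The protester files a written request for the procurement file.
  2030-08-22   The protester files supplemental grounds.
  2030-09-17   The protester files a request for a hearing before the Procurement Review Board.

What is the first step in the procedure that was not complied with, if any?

Step 1

Step 1: the window is 7–52 days after 2030-02-01 (when the award decision is issued), so 2030-02-08 through 2030-03-25; 2030-03-28 is 3 days past the end of the window.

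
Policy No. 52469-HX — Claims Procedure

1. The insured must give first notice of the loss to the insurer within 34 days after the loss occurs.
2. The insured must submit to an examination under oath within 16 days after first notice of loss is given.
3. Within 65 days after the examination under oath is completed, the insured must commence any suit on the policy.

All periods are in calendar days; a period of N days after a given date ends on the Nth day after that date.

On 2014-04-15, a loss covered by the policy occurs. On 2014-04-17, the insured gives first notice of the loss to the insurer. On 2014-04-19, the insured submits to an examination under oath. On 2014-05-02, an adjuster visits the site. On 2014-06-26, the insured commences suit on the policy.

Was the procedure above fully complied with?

No

Step 1 — counting 34 days from 2014-04-15 (when the loss occurs) gives a deadline of 2014-05-19; 2014-04-17 is within that limit.
Step 2 — counting 16 days from 2014-04-17 (when first notice of loss is given) gives a deadline of 2014-05-03; done 2014-04-19 — timely.
Step 3 — counting 65 days from 2014-04-19 (when the examination under oath is completed) gives a deadline of 2014-06-23; done 2014-06-26 — 3 days late.
That is the first point of non-compliance.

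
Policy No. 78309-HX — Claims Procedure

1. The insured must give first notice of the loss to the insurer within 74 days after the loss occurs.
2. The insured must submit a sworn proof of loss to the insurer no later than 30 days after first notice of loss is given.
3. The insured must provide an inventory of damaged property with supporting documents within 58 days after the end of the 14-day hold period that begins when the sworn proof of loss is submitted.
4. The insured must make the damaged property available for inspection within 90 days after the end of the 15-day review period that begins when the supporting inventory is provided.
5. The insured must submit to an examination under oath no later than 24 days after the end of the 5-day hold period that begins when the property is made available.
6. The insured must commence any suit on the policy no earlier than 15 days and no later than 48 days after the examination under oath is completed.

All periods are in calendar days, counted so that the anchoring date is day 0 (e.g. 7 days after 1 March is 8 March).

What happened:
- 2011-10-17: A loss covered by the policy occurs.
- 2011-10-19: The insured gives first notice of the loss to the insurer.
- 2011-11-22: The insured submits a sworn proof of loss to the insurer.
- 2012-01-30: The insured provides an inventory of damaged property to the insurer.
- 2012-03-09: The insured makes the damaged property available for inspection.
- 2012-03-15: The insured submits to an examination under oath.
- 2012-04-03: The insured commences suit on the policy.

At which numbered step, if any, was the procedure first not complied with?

Step 2

(1) due by 2011-10-17 + 74 days = 2011-12-30; 2011-10-19 is within that limit.
(2) due by 2011-10-19 + 30 days = 2011-11-18; not done until 2011-11-22, 4 days after the deadline.
Later steps need not be reached.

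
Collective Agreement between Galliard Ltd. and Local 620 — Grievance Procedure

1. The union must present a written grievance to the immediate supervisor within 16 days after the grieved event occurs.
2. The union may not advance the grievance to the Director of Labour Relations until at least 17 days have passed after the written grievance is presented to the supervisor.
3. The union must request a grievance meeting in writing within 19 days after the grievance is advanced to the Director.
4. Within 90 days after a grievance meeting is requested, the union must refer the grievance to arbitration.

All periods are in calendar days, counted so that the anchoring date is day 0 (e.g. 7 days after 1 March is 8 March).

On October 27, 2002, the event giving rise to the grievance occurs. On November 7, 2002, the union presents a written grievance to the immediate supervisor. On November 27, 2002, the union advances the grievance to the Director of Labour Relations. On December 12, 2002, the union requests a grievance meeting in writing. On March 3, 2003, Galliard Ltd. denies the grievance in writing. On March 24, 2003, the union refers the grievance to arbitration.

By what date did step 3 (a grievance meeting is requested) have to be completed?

Step 3 runs from November 27, 2002, when the grievance is advanced to the Director. 19 days after November 27, 2002 is December 16, 2002.

December 16, 2002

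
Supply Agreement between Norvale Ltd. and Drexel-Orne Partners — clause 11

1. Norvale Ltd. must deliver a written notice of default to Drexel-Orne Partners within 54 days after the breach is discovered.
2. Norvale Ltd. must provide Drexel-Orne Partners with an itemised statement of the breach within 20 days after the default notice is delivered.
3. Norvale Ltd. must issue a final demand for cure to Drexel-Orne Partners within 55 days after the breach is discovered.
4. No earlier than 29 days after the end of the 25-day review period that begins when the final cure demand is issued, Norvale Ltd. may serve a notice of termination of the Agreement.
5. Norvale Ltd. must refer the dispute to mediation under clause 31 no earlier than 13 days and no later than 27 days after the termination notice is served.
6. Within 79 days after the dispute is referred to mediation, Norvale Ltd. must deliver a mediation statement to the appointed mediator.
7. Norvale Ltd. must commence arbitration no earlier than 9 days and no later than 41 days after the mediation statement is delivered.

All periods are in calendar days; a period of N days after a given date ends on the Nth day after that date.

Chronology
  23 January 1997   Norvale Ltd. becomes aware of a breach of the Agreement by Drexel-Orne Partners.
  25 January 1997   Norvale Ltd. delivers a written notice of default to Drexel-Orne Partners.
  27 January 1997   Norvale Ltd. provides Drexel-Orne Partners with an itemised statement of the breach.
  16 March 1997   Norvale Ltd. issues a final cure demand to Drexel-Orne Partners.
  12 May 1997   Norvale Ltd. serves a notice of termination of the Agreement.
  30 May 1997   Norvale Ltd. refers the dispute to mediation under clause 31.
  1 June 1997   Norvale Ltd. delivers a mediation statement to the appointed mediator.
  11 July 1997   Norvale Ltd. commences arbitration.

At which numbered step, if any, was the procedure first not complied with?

None — every step was satisfied

(1) due by 23 January 1997 + 54 days = 18 March 1997; completed 25 January 1997, before the deadline.
(2) due by 25 January 1997 + 20 days = 14 February 1997; completed 27 January 1997, before the deadline.
(3) due by 23 January 1997 + 55 days = 19 March 1997; completed 16 March 1997, before the deadline.
(4) permitted from 10 April 1997 + 29 days = 9 May 1997 onward; 12 May 1997 is on or after that date.
(5) the permitted window runs from 12 May 1997 + 13 = 25 May 1997 to 12 May 1997 + 27 = 8 June 1997; done 30 May 1997 — within the window.
(6) due by 30 May 1997 + 79 days = 17 August 1997; 1 June 1997 is within that limit.
(7) the permitted window runs from 1 June 1997 + 9 = 10 June 1997 to 1 June 1997 + 41 = 12 July 1997; done 11 July 1997, which is between those dates.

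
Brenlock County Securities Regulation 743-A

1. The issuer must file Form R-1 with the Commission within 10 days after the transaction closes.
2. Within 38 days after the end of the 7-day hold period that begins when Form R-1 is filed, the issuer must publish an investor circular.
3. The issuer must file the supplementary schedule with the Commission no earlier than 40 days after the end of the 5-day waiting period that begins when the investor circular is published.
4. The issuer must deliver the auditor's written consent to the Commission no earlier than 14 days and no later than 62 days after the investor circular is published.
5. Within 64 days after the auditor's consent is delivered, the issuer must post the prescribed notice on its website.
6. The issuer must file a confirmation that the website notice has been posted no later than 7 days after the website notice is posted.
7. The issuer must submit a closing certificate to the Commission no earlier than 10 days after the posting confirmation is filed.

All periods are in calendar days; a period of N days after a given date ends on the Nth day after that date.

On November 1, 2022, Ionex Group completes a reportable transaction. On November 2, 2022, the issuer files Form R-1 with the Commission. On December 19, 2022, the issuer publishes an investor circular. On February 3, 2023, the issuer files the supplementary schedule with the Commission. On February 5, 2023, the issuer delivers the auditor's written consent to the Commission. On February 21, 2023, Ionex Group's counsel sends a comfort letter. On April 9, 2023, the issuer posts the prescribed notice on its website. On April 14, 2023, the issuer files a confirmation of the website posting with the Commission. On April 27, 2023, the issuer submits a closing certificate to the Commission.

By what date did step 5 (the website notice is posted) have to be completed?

April 10, 2023

Step 5 runs from February 5, 2023, when the auditor's consent is delivered. 64 days after February 5, 2023 is April 10, 2023.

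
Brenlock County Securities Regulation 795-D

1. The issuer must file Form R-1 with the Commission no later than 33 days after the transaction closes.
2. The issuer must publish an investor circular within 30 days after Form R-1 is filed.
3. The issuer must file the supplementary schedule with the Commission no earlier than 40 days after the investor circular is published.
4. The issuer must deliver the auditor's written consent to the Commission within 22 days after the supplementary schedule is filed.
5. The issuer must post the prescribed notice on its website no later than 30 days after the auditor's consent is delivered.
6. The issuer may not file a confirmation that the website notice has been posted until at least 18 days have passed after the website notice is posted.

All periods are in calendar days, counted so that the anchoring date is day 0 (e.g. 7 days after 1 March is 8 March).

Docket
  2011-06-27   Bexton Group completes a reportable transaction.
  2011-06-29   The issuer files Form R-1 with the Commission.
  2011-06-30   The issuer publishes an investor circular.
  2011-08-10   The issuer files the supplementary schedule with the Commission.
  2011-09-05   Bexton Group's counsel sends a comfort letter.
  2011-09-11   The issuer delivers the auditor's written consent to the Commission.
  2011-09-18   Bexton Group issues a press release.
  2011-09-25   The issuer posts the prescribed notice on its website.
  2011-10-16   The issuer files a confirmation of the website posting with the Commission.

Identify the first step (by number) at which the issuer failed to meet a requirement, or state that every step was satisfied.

Step 4

Step 1 — counting 33 days from 2011-06-27 (when the transaction closes) gives a deadline of 2011-07-30; done 2011-06-29 — timely.
Step 2 — counting 30 days from 2011-06-29 (when Form R-1 is filed) gives a deadline of 2011-07-29; 2011-06-30 is within that limit.
Step 3 — must wait 40 days from 2011-06-30 (when the investor circular is published), so not before 2011-08-09; done 2011-08-10 — permitted.
Step 4 — counting 22 days from 2011-08-10 (when the supplementary schedule is filed) gives a deadline of 2011-09-01; not done until 2011-09-11, 10 days after the deadline.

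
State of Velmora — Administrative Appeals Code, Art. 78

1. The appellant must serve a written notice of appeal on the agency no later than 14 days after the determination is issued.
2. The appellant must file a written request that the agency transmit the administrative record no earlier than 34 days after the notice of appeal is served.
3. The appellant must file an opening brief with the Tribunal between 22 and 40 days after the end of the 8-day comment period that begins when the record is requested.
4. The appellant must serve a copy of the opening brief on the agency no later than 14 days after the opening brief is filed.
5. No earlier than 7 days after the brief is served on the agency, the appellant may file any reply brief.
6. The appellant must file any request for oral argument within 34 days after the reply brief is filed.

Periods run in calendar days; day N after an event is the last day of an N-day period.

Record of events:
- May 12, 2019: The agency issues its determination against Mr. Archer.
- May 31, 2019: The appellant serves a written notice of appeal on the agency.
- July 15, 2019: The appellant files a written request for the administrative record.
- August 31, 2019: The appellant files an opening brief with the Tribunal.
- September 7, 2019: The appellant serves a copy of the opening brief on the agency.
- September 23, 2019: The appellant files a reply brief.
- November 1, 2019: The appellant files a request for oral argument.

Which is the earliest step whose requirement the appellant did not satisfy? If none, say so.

(1) due by May 12, 2019 + 14 days = May 26, 2019; not done until May 31, 2019, 5 days after the deadline.
That is the first point of non-compliance.

Step 1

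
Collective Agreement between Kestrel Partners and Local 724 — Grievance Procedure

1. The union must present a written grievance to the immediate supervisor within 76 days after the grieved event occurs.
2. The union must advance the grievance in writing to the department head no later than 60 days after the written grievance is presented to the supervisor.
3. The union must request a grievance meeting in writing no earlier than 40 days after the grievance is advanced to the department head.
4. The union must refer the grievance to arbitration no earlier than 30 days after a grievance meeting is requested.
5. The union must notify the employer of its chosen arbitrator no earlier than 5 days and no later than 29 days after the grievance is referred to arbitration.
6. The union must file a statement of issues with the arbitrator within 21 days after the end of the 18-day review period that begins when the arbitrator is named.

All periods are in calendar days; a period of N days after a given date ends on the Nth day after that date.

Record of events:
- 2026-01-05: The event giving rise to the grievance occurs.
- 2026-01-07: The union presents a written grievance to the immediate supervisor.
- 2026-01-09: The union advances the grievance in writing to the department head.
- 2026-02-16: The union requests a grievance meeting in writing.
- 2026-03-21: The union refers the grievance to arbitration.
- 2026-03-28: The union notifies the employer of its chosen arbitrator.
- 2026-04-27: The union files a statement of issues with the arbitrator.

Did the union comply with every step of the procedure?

No

(1) due by 2026-01-05 + 76 days = 2026-03-22; done 2026-01-07 — timely.
(2) due by 2026-01-07 + 60 days = 2026-03-08; 2026-01-09 is within that limit.
(3) permitted from 2026-01-09 + 40 days = 2026-02-18 onward; 2026-02-16 is 2 days before the earliest permitted date.
Later steps need not be reached.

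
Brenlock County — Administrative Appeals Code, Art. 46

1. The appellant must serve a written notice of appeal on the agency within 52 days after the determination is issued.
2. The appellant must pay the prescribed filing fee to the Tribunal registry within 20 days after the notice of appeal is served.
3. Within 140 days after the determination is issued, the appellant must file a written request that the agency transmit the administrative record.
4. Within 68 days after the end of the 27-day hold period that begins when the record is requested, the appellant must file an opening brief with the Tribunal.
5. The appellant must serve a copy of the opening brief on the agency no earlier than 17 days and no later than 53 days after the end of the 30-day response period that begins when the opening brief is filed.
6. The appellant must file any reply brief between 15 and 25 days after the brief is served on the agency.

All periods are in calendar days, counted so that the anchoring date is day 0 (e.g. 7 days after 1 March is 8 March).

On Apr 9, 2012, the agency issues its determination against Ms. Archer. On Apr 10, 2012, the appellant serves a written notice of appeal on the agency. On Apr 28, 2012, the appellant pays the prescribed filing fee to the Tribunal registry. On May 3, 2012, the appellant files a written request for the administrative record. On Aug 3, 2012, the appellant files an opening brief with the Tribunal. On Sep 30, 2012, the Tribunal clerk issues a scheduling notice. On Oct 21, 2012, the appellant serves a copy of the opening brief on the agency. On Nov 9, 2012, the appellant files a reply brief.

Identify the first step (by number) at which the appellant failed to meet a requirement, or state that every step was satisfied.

None — every step was satisfied

Step 1 — counting 52 days from Apr 9, 2012 (when the determination is issued) gives a deadline of May 31, 2012; done Apr 10, 2012 — timely.
Step 2 — counting 20 days from Apr 10, 2012 (when the notice of appeal is served) gives a deadline of Apr 30, 2012; Apr 28, 2012 is within that limit.
Step 3 — counting 140 days from Apr 9, 2012 (when the determination is issued) gives a deadline of Aug 27, 2012; completed May 3, 2012, before the deadline.
Step 4 — counting 68 days from May 30, 2012 (end of the 27-day hold period, which began when the record is requested on May 3, 2012) gives a deadline of Aug 6, 2012; done Aug 3, 2012 — timely.
Step 5 — 17 and 53 days from Sep 2, 2012 (end of the 30-day response period, which began when the opening brief is filed on Aug 3, 2012) are Sep 19, 2012 and Oct 25, 2012 respectively; done Oct 21, 2012, which is between those dates.
Step 6 — 15 and 25 days from Oct 21, 2012 (when the brief is served on the agency) are Nov 5, 2012 and Nov 15, 2012 respectively; done Nov 9, 2012, which is between those dates.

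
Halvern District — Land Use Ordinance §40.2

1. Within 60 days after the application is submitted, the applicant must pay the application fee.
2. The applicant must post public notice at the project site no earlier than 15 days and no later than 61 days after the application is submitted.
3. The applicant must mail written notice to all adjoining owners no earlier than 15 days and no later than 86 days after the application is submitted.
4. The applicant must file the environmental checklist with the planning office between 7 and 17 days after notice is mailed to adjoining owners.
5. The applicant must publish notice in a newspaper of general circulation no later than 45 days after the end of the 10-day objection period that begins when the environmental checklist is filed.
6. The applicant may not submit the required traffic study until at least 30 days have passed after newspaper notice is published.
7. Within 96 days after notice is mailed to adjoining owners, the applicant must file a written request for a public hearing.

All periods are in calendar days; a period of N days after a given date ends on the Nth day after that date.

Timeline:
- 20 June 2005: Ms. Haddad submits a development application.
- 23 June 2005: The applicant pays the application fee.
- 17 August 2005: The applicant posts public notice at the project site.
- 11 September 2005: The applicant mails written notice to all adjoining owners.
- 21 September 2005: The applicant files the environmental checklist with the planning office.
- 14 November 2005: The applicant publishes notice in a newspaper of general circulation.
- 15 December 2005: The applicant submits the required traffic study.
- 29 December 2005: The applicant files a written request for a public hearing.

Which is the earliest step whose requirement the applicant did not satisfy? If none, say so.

(1) due by 20 June 2005 + 60 days = 19 August 2005; done 23 June 2005 — timely.
(2) the permitted window runs from 20 June 2005 + 15 = 5 July 2005 to 20 June 2005 + 61 = 20 August 2005; done 17 August 2005, which is between those dates.
(3) the permitted window runs from 20 June 2005 + 15 = 5 July 2005 to 20 June 2005 + 86 = 14 September 2005; 11 September 2005 falls inside that range.
(4) the permitted window runs from 11 September 2005 + 7 = 18 September 2005 to 11 September 2005 + 17 = 28 September 2005; 21 September 2005 falls inside that range.
(5) due by 1 October 2005 + 45 days = 15 November 2005; done 14 November 2005 — timely.
(6) permitted from 14 November 2005 + 30 days = 14 December 2005 onward; 15 December 2005 is on or after that date.
(7) due by 11 September 2005 + 96 days = 16 December 2005; 29 December 2005 misses that deadline by 13 days.

Step 7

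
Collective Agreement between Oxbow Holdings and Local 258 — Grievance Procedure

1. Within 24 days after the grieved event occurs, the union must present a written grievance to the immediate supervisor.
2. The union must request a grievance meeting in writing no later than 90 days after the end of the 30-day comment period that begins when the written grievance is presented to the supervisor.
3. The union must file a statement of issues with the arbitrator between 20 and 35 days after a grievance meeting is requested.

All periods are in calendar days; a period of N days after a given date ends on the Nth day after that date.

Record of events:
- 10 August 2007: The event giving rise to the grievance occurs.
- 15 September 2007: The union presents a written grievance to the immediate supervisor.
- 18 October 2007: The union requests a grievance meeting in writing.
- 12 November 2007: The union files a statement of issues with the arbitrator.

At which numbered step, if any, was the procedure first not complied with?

(1) due by 10 August 2007 + 24 days = 3 September 2007; not done until 15 September 2007, 12 days after the deadline.
Later steps need not be reached.

Step 1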